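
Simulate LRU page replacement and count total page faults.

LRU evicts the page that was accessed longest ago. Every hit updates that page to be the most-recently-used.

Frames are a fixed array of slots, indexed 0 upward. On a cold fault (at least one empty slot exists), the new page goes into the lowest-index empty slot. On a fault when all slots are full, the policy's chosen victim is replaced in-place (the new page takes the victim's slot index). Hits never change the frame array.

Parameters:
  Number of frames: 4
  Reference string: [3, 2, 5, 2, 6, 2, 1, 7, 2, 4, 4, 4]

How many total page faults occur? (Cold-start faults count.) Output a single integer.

Step 0: ref 3 → FAULT, frames=[3,-,-,-]
Step 1: ref 2 → FAULT, frames=[3,2,-,-]
Step 2: ref 5 → FAULT, frames=[3,2,5,-]
Step 3: ref 2 → HIT, frames=[3,2,5,-]
Step 4: ref 6 → FAULT, frames=[3,2,5,6]
Step 5: ref 2 → HIT, frames=[3,2,5,6]
Step 6: ref 1 → FAULT (evict 3), frames=[1,2,5,6]
Step 7: ref 7 → FAULT (evict 5), frames=[1,2,7,6]
Step 8: ref 2 → HIT, frames=[1,2,7,6]
Step 9: ref 4 → FAULT (evict 6), frames=[1,2,7,4]
Step 10: ref 4 → HIT, frames=[1,2,7,4]
Step 11: ref 4 → HIT, frames=[1,2,7,4]
Total faults: 7

Answer: 7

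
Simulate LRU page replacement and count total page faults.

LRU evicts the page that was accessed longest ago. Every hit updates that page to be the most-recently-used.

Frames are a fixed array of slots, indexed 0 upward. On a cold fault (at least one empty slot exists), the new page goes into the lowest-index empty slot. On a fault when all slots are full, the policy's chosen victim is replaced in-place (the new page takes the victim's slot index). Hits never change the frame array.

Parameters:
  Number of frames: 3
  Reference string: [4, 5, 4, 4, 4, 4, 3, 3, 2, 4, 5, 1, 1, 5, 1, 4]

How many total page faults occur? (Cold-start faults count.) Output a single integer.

Step 0: ref 4 → FAULT, frames=[4,-,-]
Step 1: ref 5 → FAULT, frames=[4,5,-]
Step 2: ref 4 → HIT, frames=[4,5,-]
Step 3: ref 4 → HIT, frames=[4,5,-]
Step 4: ref 4 → HIT, frames=[4,5,-]
Step 5: ref 4 → HIT, frames=[4,5,-]
Step 6: ref 3 → FAULT, frames=[4,5,3]
Step 7: ref 3 → HIT, frames=[4,5,3]
Step 8: ref 2 → FAULT (evict 5), frames=[4,2,3]
Step 9: ref 4 → HIT, frames=[4,2,3]
Step 10: ref 5 → FAULT (evict 3), frames=[4,2,5]
Step 11: ref 1 → FAULT (evict 2), frames=[4,1,5]
Step 12: ref 1 → HIT, frames=[4,1,5]
Step 13: ref 5 → HIT, frames=[4,1,5]
Step 14: ref 1 → HIT, frames=[4,1,5]
Step 15: ref 4 → HIT, frames=[4,1,5]
Total faults: 6

Answer: 6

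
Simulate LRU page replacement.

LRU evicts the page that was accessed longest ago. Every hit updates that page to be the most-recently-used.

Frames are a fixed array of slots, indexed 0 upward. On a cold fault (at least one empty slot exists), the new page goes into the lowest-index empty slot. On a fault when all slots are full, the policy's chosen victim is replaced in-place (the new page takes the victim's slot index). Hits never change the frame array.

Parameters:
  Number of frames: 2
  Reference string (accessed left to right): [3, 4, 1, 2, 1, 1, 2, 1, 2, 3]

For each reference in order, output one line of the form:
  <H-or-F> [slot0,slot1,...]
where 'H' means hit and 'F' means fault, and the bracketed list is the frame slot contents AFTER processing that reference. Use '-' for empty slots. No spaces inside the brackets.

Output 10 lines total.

F [3,-]
F [3,4]
F [1,4]
F [1,2]
H [1,2]
H [1,2]
H [1,2]
H [1,2]
H [1,2]
F [3,2]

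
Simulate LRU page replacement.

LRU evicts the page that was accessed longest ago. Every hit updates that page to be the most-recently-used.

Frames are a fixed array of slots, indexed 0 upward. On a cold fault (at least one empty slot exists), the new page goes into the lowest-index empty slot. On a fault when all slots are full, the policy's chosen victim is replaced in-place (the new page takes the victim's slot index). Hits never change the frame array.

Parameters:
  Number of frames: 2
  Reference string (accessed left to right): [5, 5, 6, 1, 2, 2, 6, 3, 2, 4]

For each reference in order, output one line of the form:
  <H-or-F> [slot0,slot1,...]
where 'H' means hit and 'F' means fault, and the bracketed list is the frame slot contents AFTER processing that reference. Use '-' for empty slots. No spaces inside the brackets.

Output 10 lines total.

F [5,-]
H [5,-]
F [5,6]
F [1,6]
F [1,2]
H [1,2]
F [6,2]
F [6,3]
F [2,3]
F [2,4]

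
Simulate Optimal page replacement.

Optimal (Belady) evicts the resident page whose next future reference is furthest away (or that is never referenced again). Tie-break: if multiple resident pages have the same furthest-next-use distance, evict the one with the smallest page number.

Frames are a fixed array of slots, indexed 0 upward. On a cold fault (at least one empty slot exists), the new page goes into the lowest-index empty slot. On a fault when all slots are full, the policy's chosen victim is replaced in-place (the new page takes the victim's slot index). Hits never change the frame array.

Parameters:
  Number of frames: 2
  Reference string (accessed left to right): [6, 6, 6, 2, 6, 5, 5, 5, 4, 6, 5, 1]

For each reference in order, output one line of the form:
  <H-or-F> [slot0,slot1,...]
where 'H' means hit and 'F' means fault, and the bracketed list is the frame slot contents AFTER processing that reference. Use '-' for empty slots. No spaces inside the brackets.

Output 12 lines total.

F [6,-]
H [6,-]
H [6,-]
F [6,2]
H [6,2]
F [6,5]
H [6,5]
H [6,5]
F [6,4]
H [6,4]
F [6,5]
F [6,1]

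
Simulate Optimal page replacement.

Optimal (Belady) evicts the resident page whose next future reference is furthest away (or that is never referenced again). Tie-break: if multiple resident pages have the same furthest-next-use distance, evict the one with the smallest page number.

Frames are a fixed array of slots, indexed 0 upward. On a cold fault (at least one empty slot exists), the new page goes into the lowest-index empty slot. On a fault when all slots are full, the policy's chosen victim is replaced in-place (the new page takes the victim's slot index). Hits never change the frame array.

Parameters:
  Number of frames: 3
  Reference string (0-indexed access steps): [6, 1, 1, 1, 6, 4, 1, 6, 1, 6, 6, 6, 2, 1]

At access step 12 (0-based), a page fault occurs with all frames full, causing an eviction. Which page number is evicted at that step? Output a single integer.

Step 0: ref 6 -> FAULT, frames=[6,-,-]
Step 1: ref 1 -> FAULT, frames=[6,1,-]
Step 2: ref 1 -> HIT, frames=[6,1,-]
Step 3: ref 1 -> HIT, frames=[6,1,-]
Step 4: ref 6 -> HIT, frames=[6,1,-]
Step 5: ref 4 -> FAULT, frames=[6,1,4]
Step 6: ref 1 -> HIT, frames=[6,1,4]
Step 7: ref 6 -> HIT, frames=[6,1,4]
Step 8: ref 1 -> HIT, frames=[6,1,4]
Step 9: ref 6 -> HIT, frames=[6,1,4]
Step 10: ref 6 -> HIT, frames=[6,1,4]
Step 11: ref 6 -> HIT, frames=[6,1,4]
Step 12: ref 2 -> FAULT, evict 4, frames=[6,1,2]
At step 12: evicted page 4

Answer: 4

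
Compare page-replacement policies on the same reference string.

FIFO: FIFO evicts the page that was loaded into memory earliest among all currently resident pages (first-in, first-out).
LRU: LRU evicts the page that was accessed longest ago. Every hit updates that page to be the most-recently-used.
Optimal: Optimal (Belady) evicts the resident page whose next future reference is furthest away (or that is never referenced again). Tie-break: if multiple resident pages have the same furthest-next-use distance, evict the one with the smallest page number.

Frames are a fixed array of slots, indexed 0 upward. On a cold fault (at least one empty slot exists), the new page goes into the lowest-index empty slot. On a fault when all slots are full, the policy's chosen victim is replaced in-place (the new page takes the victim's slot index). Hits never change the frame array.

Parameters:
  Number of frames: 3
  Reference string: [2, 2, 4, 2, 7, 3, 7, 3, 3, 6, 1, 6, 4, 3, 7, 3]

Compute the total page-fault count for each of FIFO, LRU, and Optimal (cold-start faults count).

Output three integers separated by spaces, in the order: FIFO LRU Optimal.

--- FIFO ---
  step 0: ref 2 -> FAULT, frames=[2,-,-] (faults so far: 1)
  step 1: ref 2 -> HIT, frames=[2,-,-] (faults so far: 1)
  step 2: ref 4 -> FAULT, frames=[2,4,-] (faults so far: 2)
  step 3: ref 2 -> HIT, frames=[2,4,-] (faults so far: 2)
  step 4: ref 7 -> FAULT, frames=[2,4,7] (faults so far: 3)
  step 5: ref 3 -> FAULT, evict 2, frames=[3,4,7] (faults so far: 4)
  step 6: ref 7 -> HIT, frames=[3,4,7] (faults so far: 4)
  step 7: ref 3 -> HIT, frames=[3,4,7] (faults so far: 4)
  step 8: ref 3 -> HIT, frames=[3,4,7] (faults so far: 4)
  step 9: ref 6 -> FAULT, evict 4, frames=[3,6,7] (faults so far: 5)
  step 10: ref 1 -> FAULT, evict 7, frames=[3,6,1] (faults so far: 6)
  step 11: ref 6 -> HIT, frames=[3,6,1] (faults so far: 6)
  step 12: ref 4 -> FAULT, evict 3, frames=[4,6,1] (faults so far: 7)
  step 13: ref 3 -> FAULT, evict 6, frames=[4,3,1] (faults so far: 8)
  step 14: ref 7 -> FAULT, evict 1, frames=[4,3,7] (faults so far: 9)
  step 15: ref 3 -> HIT, frames=[4,3,7] (faults so far: 9)
  FIFO total faults: 9
--- LRU ---
  step 0: ref 2 -> FAULT, frames=[2,-,-] (faults so far: 1)
  step 1: ref 2 -> HIT, frames=[2,-,-] (faults so far: 1)
  step 2: ref 4 -> FAULT, frames=[2,4,-] (faults so far: 2)
  step 3: ref 2 -> HIT, frames=[2,4,-] (faults so far: 2)
  step 4: ref 7 -> FAULT, frames=[2,4,7] (faults so far: 3)
  step 5: ref 3 -> FAULT, evict 4, frames=[2,3,7] (faults so far: 4)
  step 6: ref 7 -> HIT, frames=[2,3,7] (faults so far: 4)
  step 7: ref 3 -> HIT, frames=[2,3,7] (faults so far: 4)
  step 8: ref 3 -> HIT, frames=[2,3,7] (faults so far: 4)
  step 9: ref 6 -> FAULT, evict 2, frames=[6,3,7] (faults so far: 5)
  step 10: ref 1 -> FAULT, evict 7, frames=[6,3,1] (faults so far: 6)
  step 11: ref 6 -> HIT, frames=[6,3,1] (faults so far: 6)
  step 12: ref 4 -> FAULT, evict 3, frames=[6,4,1] (faults so far: 7)
  step 13: ref 3 -> FAULT, evict 1, frames=[6,4,3] (faults so far: 8)
  step 14: ref 7 -> FAULT, evict 6, frames=[7,4,3] (faults so far: 9)
  step 15: ref 3 -> HIT, frames=[7,4,3] (faults so far: 9)
  LRU total faults: 9
--- Optimal ---
  step 0: ref 2 -> FAULT, frames=[2,-,-] (faults so far: 1)
  step 1: ref 2 -> HIT, frames=[2,-,-] (faults so far: 1)
  step 2: ref 4 -> FAULT, frames=[2,4,-] (faults so far: 2)
  step 3: ref 2 -> HIT, frames=[2,4,-] (faults so far: 2)
  step 4: ref 7 -> FAULT, frames=[2,4,7] (faults so far: 3)
  step 5: ref 3 -> FAULT, evict 2, frames=[3,4,7] (faults so far: 4)
  step 6: ref 7 -> HIT, frames=[3,4,7] (faults so far: 4)
  step 7: ref 3 -> HIT, frames=[3,4,7] (faults so far: 4)
  step 8: ref 3 -> HIT, frames=[3,4,7] (faults so far: 4)
  step 9: ref 6 -> FAULT, evict 7, frames=[3,4,6] (faults so far: 5)
  step 10: ref 1 -> FAULT, evict 3, frames=[1,4,6] (faults so far: 6)
  step 11: ref 6 -> HIT, frames=[1,4,6] (faults so far: 6)
  step 12: ref 4 -> HIT, frames=[1,4,6] (faults so far: 6)
  step 13: ref 3 -> FAULT, evict 1, frames=[3,4,6] (faults so far: 7)
  step 14: ref 7 -> FAULT, evict 4, frames=[3,7,6] (faults so far: 8)
  step 15: ref 3 -> HIT, frames=[3,7,6] (faults so far: 8)
  Optimal total faults: 8

Answer: 9 9 8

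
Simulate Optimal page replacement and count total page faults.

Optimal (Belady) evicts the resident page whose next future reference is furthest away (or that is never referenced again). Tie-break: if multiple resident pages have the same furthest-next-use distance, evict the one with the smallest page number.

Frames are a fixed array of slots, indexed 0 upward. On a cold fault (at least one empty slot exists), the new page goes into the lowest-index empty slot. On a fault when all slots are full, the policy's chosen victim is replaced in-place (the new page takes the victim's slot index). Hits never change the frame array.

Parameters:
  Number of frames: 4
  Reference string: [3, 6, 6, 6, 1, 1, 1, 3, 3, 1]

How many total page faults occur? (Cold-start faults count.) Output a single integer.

Answer: 3

Derivation:
Step 0: ref 3 → FAULT, frames=[3,-,-,-]
Step 1: ref 6 → FAULT, frames=[3,6,-,-]
Step 2: ref 6 → HIT, frames=[3,6,-,-]
Step 3: ref 6 → HIT, frames=[3,6,-,-]
Step 4: ref 1 → FAULT, frames=[3,6,1,-]
Step 5: ref 1 → HIT, frames=[3,6,1,-]
Step 6: ref 1 → HIT, frames=[3,6,1,-]
Step 7: ref 3 → HIT, frames=[3,6,1,-]
Step 8: ref 3 → HIT, frames=[3,6,1,-]
Step 9: ref 1 → HIT, frames=[3,6,1,-]
Total faults: 3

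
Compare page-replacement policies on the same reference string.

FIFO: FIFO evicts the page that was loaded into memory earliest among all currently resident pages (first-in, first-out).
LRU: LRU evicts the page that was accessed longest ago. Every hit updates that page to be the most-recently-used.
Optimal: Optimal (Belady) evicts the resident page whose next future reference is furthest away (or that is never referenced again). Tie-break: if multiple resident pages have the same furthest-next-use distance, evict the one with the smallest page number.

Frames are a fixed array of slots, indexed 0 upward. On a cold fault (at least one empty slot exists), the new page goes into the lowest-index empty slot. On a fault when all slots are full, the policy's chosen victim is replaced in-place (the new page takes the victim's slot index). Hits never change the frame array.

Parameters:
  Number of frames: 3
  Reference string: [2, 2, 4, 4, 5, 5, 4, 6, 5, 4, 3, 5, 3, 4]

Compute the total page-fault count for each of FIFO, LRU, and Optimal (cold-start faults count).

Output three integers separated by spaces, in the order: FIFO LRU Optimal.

--- FIFO ---
  step 0: ref 2 -> FAULT, frames=[2,-,-] (faults so far: 1)
  step 1: ref 2 -> HIT, frames=[2,-,-] (faults so far: 1)
  step 2: ref 4 -> FAULT, frames=[2,4,-] (faults so far: 2)
  step 3: ref 4 -> HIT, frames=[2,4,-] (faults so far: 2)
  step 4: ref 5 -> FAULT, frames=[2,4,5] (faults so far: 3)
  step 5: ref 5 -> HIT, frames=[2,4,5] (faults so far: 3)
  step 6: ref 4 -> HIT, frames=[2,4,5] (faults so far: 3)
  step 7: ref 6 -> FAULT, evict 2, frames=[6,4,5] (faults so far: 4)
  step 8: ref 5 -> HIT, frames=[6,4,5] (faults so far: 4)
  step 9: ref 4 -> HIT, frames=[6,4,5] (faults so far: 4)
  step 10: ref 3 -> FAULT, evict 4, frames=[6,3,5] (faults so far: 5)
  step 11: ref 5 -> HIT, frames=[6,3,5] (faults so far: 5)
  step 12: ref 3 -> HIT, frames=[6,3,5] (faults so far: 5)
  step 13: ref 4 -> FAULT, evict 5, frames=[6,3,4] (faults so far: 6)
  FIFO total faults: 6
--- LRU ---
  step 0: ref 2 -> FAULT, frames=[2,-,-] (faults so far: 1)
  step 1: ref 2 -> HIT, frames=[2,-,-] (faults so far: 1)
  step 2: ref 4 -> FAULT, frames=[2,4,-] (faults so far: 2)
  step 3: ref 4 -> HIT, frames=[2,4,-] (faults so far: 2)
  step 4: ref 5 -> FAULT, frames=[2,4,5] (faults so far: 3)
  step 5: ref 5 -> HIT, frames=[2,4,5] (faults so far: 3)
  step 6: ref 4 -> HIT, frames=[2,4,5] (faults so far: 3)
  step 7: ref 6 -> FAULT, evict 2, frames=[6,4,5] (faults so far: 4)
  step 8: ref 5 -> HIT, frames=[6,4,5] (faults so far: 4)
  step 9: ref 4 -> HIT, frames=[6,4,5] (faults so far: 4)
  step 10: ref 3 -> FAULT, evict 6, frames=[3,4,5] (faults so far: 5)
  step 11: ref 5 -> HIT, frames=[3,4,5] (faults so far: 5)
  step 12: ref 3 -> HIT, frames=[3,4,5] (faults so far: 5)
  step 13: ref 4 -> HIT, frames=[3,4,5] (faults so far: 5)
  LRU total faults: 5
--- Optimal ---
  step 0: ref 2 -> FAULT, frames=[2,-,-] (faults so far: 1)
  step 1: ref 2 -> HIT, frames=[2,-,-] (faults so far: 1)
  step 2: ref 4 -> FAULT, frames=[2,4,-] (faults so far: 2)
  step 3: ref 4 -> HIT, frames=[2,4,-] (faults so far: 2)
  step 4: ref 5 -> FAULT, frames=[2,4,5] (faults so far: 3)
  step 5: ref 5 -> HIT, frames=[2,4,5] (faults so far: 3)
  step 6: ref 4 -> HIT, frames=[2,4,5] (faults so far: 3)
  step 7: ref 6 -> FAULT, evict 2, frames=[6,4,5] (faults so far: 4)
  step 8: ref 5 -> HIT, frames=[6,4,5] (faults so far: 4)
  step 9: ref 4 -> HIT, frames=[6,4,5] (faults so far: 4)
  step 10: ref 3 -> FAULT, evict 6, frames=[3,4,5] (faults so far: 5)
  step 11: ref 5 -> HIT, frames=[3,4,5] (faults so far: 5)
  step 12: ref 3 -> HIT, frames=[3,4,5] (faults so far: 5)
  step 13: ref 4 -> HIT, frames=[3,4,5] (faults so far: 5)
  Optimal total faults: 5

Answer: 6 5 5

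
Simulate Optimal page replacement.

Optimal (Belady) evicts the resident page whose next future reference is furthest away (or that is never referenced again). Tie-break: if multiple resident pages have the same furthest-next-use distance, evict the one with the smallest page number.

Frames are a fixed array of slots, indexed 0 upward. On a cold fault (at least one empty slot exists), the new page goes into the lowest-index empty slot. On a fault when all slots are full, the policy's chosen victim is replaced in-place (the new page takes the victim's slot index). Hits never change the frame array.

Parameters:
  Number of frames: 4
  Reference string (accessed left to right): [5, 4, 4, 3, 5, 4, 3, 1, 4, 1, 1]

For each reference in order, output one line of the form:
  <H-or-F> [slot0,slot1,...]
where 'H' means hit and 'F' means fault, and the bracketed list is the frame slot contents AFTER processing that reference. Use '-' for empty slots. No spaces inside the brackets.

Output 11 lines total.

F [5,-,-,-]
F [5,4,-,-]
H [5,4,-,-]
F [5,4,3,-]
H [5,4,3,-]
H [5,4,3,-]
H [5,4,3,-]
F [5,4,3,1]
H [5,4,3,1]
H [5,4,3,1]
H [5,4,3,1]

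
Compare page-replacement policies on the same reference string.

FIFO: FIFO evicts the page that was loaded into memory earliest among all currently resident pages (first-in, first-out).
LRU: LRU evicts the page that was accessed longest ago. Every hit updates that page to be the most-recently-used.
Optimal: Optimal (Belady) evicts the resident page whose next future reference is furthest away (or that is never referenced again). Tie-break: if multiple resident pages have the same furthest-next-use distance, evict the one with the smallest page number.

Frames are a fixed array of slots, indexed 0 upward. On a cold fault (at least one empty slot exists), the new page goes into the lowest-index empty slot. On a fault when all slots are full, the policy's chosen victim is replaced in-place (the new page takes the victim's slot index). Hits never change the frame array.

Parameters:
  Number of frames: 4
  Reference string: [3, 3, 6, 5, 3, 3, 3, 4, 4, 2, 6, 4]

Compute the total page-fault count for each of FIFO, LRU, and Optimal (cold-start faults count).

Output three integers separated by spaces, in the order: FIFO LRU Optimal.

Answer: 5 6 5

Derivation:
--- FIFO ---
  step 0: ref 3 -> FAULT, frames=[3,-,-,-] (faults so far: 1)
  step 1: ref 3 -> HIT, frames=[3,-,-,-] (faults so far: 1)
  step 2: ref 6 -> FAULT, frames=[3,6,-,-] (faults so far: 2)
  step 3: ref 5 -> FAULT, frames=[3,6,5,-] (faults so far: 3)
  step 4: ref 3 -> HIT, frames=[3,6,5,-] (faults so far: 3)
  step 5: ref 3 -> HIT, frames=[3,6,5,-] (faults so far: 3)
  step 6: ref 3 -> HIT, frames=[3,6,5,-] (faults so far: 3)
  step 7: ref 4 -> FAULT, frames=[3,6,5,4] (faults so far: 4)
  step 8: ref 4 -> HIT, frames=[3,6,5,4] (faults so far: 4)
  step 9: ref 2 -> FAULT, evict 3, frames=[2,6,5,4] (faults so far: 5)
  step 10: ref 6 -> HIT, frames=[2,6,5,4] (faults so far: 5)
  step 11: ref 4 -> HIT, frames=[2,6,5,4] (faults so far: 5)
  FIFO total faults: 5
--- LRU ---
  step 0: ref 3 -> FAULT, frames=[3,-,-,-] (faults so far: 1)
  step 1: ref 3 -> HIT, frames=[3,-,-,-] (faults so far: 1)
  step 2: ref 6 -> FAULT, frames=[3,6,-,-] (faults so far: 2)
  step 3: ref 5 -> FAULT, frames=[3,6,5,-] (faults so far: 3)
  step 4: ref 3 -> HIT, frames=[3,6,5,-] (faults so far: 3)
  step 5: ref 3 -> HIT, frames=[3,6,5,-] (faults so far: 3)
  step 6: ref 3 -> HIT, frames=[3,6,5,-] (faults so far: 3)
  step 7: ref 4 -> FAULT, frames=[3,6,5,4] (faults so far: 4)
  step 8: ref 4 -> HIT, frames=[3,6,5,4] (faults so far: 4)
  step 9: ref 2 -> FAULT, evict 6, frames=[3,2,5,4] (faults so far: 5)
  step 10: ref 6 -> FAULT, evict 5, frames=[3,2,6,4] (faults so far: 6)
  step 11: ref 4 -> HIT, frames=[3,2,6,4] (faults so far: 6)
  LRU total faults: 6
--- Optimal ---
  step 0: ref 3 -> FAULT, frames=[3,-,-,-] (faults so far: 1)
  step 1: ref 3 -> HIT, frames=[3,-,-,-] (faults so far: 1)
  step 2: ref 6 -> FAULT, frames=[3,6,-,-] (faults so far: 2)
  step 3: ref 5 -> FAULT, frames=[3,6,5,-] (faults so far: 3)
  step 4: ref 3 -> HIT, frames=[3,6,5,-] (faults so far: 3)
  step 5: ref 3 -> HIT, frames=[3,6,5,-] (faults so far: 3)
  step 6: ref 3 -> HIT, frames=[3,6,5,-] (faults so far: 3)
  step 7: ref 4 -> FAULT, frames=[3,6,5,4] (faults so far: 4)
  step 8: ref 4 -> HIT, frames=[3,6,5,4] (faults so far: 4)
  step 9: ref 2 -> FAULT, evict 3, frames=[2,6,5,4] (faults so far: 5)
  step 10: ref 6 -> HIT, frames=[2,6,5,4] (faults so far: 5)
  step 11: ref 4 -> HIT, frames=[2,6,5,4] (faults so far: 5)
  Optimal total faults: 5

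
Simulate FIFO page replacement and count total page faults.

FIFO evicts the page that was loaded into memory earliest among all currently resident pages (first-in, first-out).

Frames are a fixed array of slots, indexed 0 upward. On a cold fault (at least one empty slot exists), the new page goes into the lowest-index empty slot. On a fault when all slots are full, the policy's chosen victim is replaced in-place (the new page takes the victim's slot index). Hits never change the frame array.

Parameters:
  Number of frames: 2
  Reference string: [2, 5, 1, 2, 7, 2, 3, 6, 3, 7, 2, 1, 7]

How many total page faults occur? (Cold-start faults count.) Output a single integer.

Step 0: ref 2 → FAULT, frames=[2,-]
Step 1: ref 5 → FAULT, frames=[2,5]
Step 2: ref 1 → FAULT (evict 2), frames=[1,5]
Step 3: ref 2 → FAULT (evict 5), frames=[1,2]
Step 4: ref 7 → FAULT (evict 1), frames=[7,2]
Step 5: ref 2 → HIT, frames=[7,2]
Step 6: ref 3 → FAULT (evict 2), frames=[7,3]
Step 7: ref 6 → FAULT (evict 7), frames=[6,3]
Step 8: ref 3 → HIT, frames=[6,3]
Step 9: ref 7 → FAULT (evict 3), frames=[6,7]
Step 10: ref 2 → FAULT (evict 6), frames=[2,7]
Step 11: ref 1 → FAULT (evict 7), frames=[2,1]
Step 12: ref 7 → FAULT (evict 2), frames=[7,1]
Total faults: 11

Answer: 11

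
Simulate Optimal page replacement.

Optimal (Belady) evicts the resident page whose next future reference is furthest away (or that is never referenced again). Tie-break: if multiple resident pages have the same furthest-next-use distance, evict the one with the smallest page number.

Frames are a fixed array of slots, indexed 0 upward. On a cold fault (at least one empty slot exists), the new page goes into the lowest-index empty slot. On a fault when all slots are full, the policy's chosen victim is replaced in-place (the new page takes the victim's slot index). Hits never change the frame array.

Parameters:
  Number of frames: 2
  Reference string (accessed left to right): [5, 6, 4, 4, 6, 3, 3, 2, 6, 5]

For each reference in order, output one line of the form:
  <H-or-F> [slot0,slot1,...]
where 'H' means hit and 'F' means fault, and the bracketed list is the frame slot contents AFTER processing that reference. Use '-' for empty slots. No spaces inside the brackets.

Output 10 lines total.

F [5,-]
F [5,6]
F [4,6]
H [4,6]
H [4,6]
F [3,6]
H [3,6]
F [2,6]
H [2,6]
F [5,6]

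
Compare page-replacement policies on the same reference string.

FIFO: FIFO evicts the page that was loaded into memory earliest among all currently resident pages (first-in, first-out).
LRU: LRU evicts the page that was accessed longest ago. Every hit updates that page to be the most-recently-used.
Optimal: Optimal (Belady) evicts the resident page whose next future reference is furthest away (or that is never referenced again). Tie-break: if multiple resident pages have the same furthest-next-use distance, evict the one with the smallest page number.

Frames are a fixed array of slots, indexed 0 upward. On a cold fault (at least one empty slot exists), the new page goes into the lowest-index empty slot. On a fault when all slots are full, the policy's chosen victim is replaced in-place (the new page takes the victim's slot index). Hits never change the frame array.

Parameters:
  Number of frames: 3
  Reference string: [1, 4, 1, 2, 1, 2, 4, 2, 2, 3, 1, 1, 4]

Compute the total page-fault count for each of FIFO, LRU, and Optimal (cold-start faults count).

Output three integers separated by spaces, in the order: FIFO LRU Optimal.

--- FIFO ---
  step 0: ref 1 -> FAULT, frames=[1,-,-] (faults so far: 1)
  step 1: ref 4 -> FAULT, frames=[1,4,-] (faults so far: 2)
  step 2: ref 1 -> HIT, frames=[1,4,-] (faults so far: 2)
  step 3: ref 2 -> FAULT, frames=[1,4,2] (faults so far: 3)
  step 4: ref 1 -> HIT, frames=[1,4,2] (faults so far: 3)
  step 5: ref 2 -> HIT, frames=[1,4,2] (faults so far: 3)
  step 6: ref 4 -> HIT, frames=[1,4,2] (faults so far: 3)
  step 7: ref 2 -> HIT, frames=[1,4,2] (faults so far: 3)
  step 8: ref 2 -> HIT, frames=[1,4,2] (faults so far: 3)
  step 9: ref 3 -> FAULT, evict 1, frames=[3,4,2] (faults so far: 4)
  step 10: ref 1 -> FAULT, evict 4, frames=[3,1,2] (faults so far: 5)
  step 11: ref 1 -> HIT, frames=[3,1,2] (faults so far: 5)
  step 12: ref 4 -> FAULT, evict 2, frames=[3,1,4] (faults so far: 6)
  FIFO total faults: 6
--- LRU ---
  step 0: ref 1 -> FAULT, frames=[1,-,-] (faults so far: 1)
  step 1: ref 4 -> FAULT, frames=[1,4,-] (faults so far: 2)
  step 2: ref 1 -> HIT, frames=[1,4,-] (faults so far: 2)
  step 3: ref 2 -> FAULT, frames=[1,4,2] (faults so far: 3)
  step 4: ref 1 -> HIT, frames=[1,4,2] (faults so far: 3)
  step 5: ref 2 -> HIT, frames=[1,4,2] (faults so far: 3)
  step 6: ref 4 -> HIT, frames=[1,4,2] (faults so far: 3)
  step 7: ref 2 -> HIT, frames=[1,4,2] (faults so far: 3)
  step 8: ref 2 -> HIT, frames=[1,4,2] (faults so far: 3)
  step 9: ref 3 -> FAULT, evict 1, frames=[3,4,2] (faults so far: 4)
  step 10: ref 1 -> FAULT, evict 4, frames=[3,1,2] (faults so far: 5)
  step 11: ref 1 -> HIT, frames=[3,1,2] (faults so far: 5)
  step 12: ref 4 -> FAULT, evict 2, frames=[3,1,4] (faults so far: 6)
  LRU total faults: 6
--- Optimal ---
  step 0: ref 1 -> FAULT, frames=[1,-,-] (faults so far: 1)
  step 1: ref 4 -> FAULT, frames=[1,4,-] (faults so far: 2)
  step 2: ref 1 -> HIT, frames=[1,4,-] (faults so far: 2)
  step 3: ref 2 -> FAULT, frames=[1,4,2] (faults so far: 3)
  step 4: ref 1 -> HIT, frames=[1,4,2] (faults so far: 3)
  step 5: ref 2 -> HIT, frames=[1,4,2] (faults so far: 3)
  step 6: ref 4 -> HIT, frames=[1,4,2] (faults so far: 3)
  step 7: ref 2 -> HIT, frames=[1,4,2] (faults so far: 3)
  step 8: ref 2 -> HIT, frames=[1,4,2] (faults so far: 3)
  step 9: ref 3 -> FAULT, evict 2, frames=[1,4,3] (faults so far: 4)
  step 10: ref 1 -> HIT, frames=[1,4,3] (faults so far: 4)
  step 11: ref 1 -> HIT, frames=[1,4,3] (faults so far: 4)
  step 12: ref 4 -> HIT, frames=[1,4,3] (faults so far: 4)
  Optimal total faults: 4

Answer: 6 6 4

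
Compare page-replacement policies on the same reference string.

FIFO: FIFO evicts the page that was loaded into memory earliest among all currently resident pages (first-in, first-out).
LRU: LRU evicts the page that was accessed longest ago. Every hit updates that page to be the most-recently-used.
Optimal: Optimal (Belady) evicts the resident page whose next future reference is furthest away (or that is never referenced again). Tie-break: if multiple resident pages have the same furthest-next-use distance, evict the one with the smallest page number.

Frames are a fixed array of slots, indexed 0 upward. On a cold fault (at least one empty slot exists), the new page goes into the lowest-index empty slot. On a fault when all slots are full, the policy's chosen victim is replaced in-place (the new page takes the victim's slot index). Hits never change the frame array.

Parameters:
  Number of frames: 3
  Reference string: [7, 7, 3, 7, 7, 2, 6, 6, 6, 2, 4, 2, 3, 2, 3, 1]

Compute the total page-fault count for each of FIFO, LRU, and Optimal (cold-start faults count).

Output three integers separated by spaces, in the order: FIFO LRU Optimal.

--- FIFO ---
  step 0: ref 7 -> FAULT, frames=[7,-,-] (faults so far: 1)
  step 1: ref 7 -> HIT, frames=[7,-,-] (faults so far: 1)
  step 2: ref 3 -> FAULT, frames=[7,3,-] (faults so far: 2)
  step 3: ref 7 -> HIT, frames=[7,3,-] (faults so far: 2)
  step 4: ref 7 -> HIT, frames=[7,3,-] (faults so far: 2)
  step 5: ref 2 -> FAULT, frames=[7,3,2] (faults so far: 3)
  step 6: ref 6 -> FAULT, evict 7, frames=[6,3,2] (faults so far: 4)
  step 7: ref 6 -> HIT, frames=[6,3,2] (faults so far: 4)
  step 8: ref 6 -> HIT, frames=[6,3,2] (faults so far: 4)
  step 9: ref 2 -> HIT, frames=[6,3,2] (faults so far: 4)
  step 10: ref 4 -> FAULT, evict 3, frames=[6,4,2] (faults so far: 5)
  step 11: ref 2 -> HIT, frames=[6,4,2] (faults so far: 5)
  step 12: ref 3 -> FAULT, evict 2, frames=[6,4,3] (faults so far: 6)
  step 13: ref 2 -> FAULT, evict 6, frames=[2,4,3] (faults so far: 7)
  step 14: ref 3 -> HIT, frames=[2,4,3] (faults so far: 7)
  step 15: ref 1 -> FAULT, evict 4, frames=[2,1,3] (faults so far: 8)
  FIFO total faults: 8
--- LRU ---
  step 0: ref 7 -> FAULT, frames=[7,-,-] (faults so far: 1)
  step 1: ref 7 -> HIT, frames=[7,-,-] (faults so far: 1)
  step 2: ref 3 -> FAULT, frames=[7,3,-] (faults so far: 2)
  step 3: ref 7 -> HIT, frames=[7,3,-] (faults so far: 2)
  step 4: ref 7 -> HIT, frames=[7,3,-] (faults so far: 2)
  step 5: ref 2 -> FAULT, frames=[7,3,2] (faults so far: 3)
  step 6: ref 6 -> FAULT, evict 3, frames=[7,6,2] (faults so far: 4)
  step 7: ref 6 -> HIT, frames=[7,6,2] (faults so far: 4)
  step 8: ref 6 -> HIT, frames=[7,6,2] (faults so far: 4)
  step 9: ref 2 -> HIT, frames=[7,6,2] (faults so far: 4)
  step 10: ref 4 -> FAULT, evict 7, frames=[4,6,2] (faults so far: 5)
  step 11: ref 2 -> HIT, frames=[4,6,2] (faults so far: 5)
  step 12: ref 3 -> FAULT, evict 6, frames=[4,3,2] (faults so far: 6)
  step 13: ref 2 -> HIT, frames=[4,3,2] (faults so far: 6)
  step 14: ref 3 -> HIT, frames=[4,3,2] (faults so far: 6)
  step 15: ref 1 -> FAULT, evict 4, frames=[1,3,2] (faults so far: 7)
  LRU total faults: 7
--- Optimal ---
  step 0: ref 7 -> FAULT, frames=[7,-,-] (faults so far: 1)
  step 1: ref 7 -> HIT, frames=[7,-,-] (faults so far: 1)
  step 2: ref 3 -> FAULT, frames=[7,3,-] (faults so far: 2)
  step 3: ref 7 -> HIT, frames=[7,3,-] (faults so far: 2)
  step 4: ref 7 -> HIT, frames=[7,3,-] (faults so far: 2)
  step 5: ref 2 -> FAULT, frames=[7,3,2] (faults so far: 3)
  step 6: ref 6 -> FAULT, evict 7, frames=[6,3,2] (faults so far: 4)
  step 7: ref 6 -> HIT, frames=[6,3,2] (faults so far: 4)
  step 8: ref 6 -> HIT, frames=[6,3,2] (faults so far: 4)
  step 9: ref 2 -> HIT, frames=[6,3,2] (faults so far: 4)
  step 10: ref 4 -> FAULT, evict 6, frames=[4,3,2] (faults so far: 5)
  step 11: ref 2 -> HIT, frames=[4,3,2] (faults so far: 5)
  step 12: ref 3 -> HIT, frames=[4,3,2] (faults so far: 5)
  step 13: ref 2 -> HIT, frames=[4,3,2] (faults so far: 5)
  step 14: ref 3 -> HIT, frames=[4,3,2] (faults so far: 5)
  step 15: ref 1 -> FAULT, evict 2, frames=[4,3,1] (faults so far: 6)
  Optimal total faults: 6

Answer: 8 7 6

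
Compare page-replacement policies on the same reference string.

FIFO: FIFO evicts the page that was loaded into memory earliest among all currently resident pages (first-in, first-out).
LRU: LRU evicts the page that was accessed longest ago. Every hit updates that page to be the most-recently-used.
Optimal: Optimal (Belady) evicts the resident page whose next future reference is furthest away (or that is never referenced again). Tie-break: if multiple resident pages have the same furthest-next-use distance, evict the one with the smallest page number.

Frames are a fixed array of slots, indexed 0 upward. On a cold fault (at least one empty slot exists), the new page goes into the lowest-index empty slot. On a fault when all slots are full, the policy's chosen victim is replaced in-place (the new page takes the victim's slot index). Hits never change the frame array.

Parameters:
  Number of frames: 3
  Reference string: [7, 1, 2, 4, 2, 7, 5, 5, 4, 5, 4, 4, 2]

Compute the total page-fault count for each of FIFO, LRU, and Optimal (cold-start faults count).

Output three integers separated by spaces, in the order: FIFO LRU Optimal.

Answer: 7 8 5

Derivation:
--- FIFO ---
  step 0: ref 7 -> FAULT, frames=[7,-,-] (faults so far: 1)
  step 1: ref 1 -> FAULT, frames=[7,1,-] (faults so far: 2)
  step 2: ref 2 -> FAULT, frames=[7,1,2] (faults so far: 3)
  step 3: ref 4 -> FAULT, evict 7, frames=[4,1,2] (faults so far: 4)
  step 4: ref 2 -> HIT, frames=[4,1,2] (faults so far: 4)
  step 5: ref 7 -> FAULT, evict 1, frames=[4,7,2] (faults so far: 5)
  step 6: ref 5 -> FAULT, evict 2, frames=[4,7,5] (faults so far: 6)
  step 7: ref 5 -> HIT, frames=[4,7,5] (faults so far: 6)
  step 8: ref 4 -> HIT, frames=[4,7,5] (faults so far: 6)
  step 9: ref 5 -> HIT, frames=[4,7,5] (faults so far: 6)
  step 10: ref 4 -> HIT, frames=[4,7,5] (faults so far: 6)
  step 11: ref 4 -> HIT, frames=[4,7,5] (faults so far: 6)
  step 12: ref 2 -> FAULT, evict 4, frames=[2,7,5] (faults so far: 7)
  FIFO total faults: 7
--- LRU ---
  step 0: ref 7 -> FAULT, frames=[7,-,-] (faults so far: 1)
  step 1: ref 1 -> FAULT, frames=[7,1,-] (faults so far: 2)
  step 2: ref 2 -> FAULT, frames=[7,1,2] (faults so far: 3)
  step 3: ref 4 -> FAULT, evict 7, frames=[4,1,2] (faults so far: 4)
  step 4: ref 2 -> HIT, frames=[4,1,2] (faults so far: 4)
  step 5: ref 7 -> FAULT, evict 1, frames=[4,7,2] (faults so far: 5)
  step 6: ref 5 -> FAULT, evict 4, frames=[5,7,2] (faults so far: 6)
  step 7: ref 5 -> HIT, frames=[5,7,2] (faults so far: 6)
  step 8: ref 4 -> FAULT, evict 2, frames=[5,7,4] (faults so far: 7)
  step 9: ref 5 -> HIT, frames=[5,7,4] (faults so far: 7)
  step 10: ref 4 -> HIT, frames=[5,7,4] (faults so far: 7)
  step 11: ref 4 -> HIT, frames=[5,7,4] (faults so far: 7)
  step 12: ref 2 -> FAULT, evict 7, frames=[5,2,4] (faults so far: 8)
  LRU total faults: 8
--- Optimal ---
  step 0: ref 7 -> FAULT, frames=[7,-,-] (faults so far: 1)
  step 1: ref 1 -> FAULT, frames=[7,1,-] (faults so far: 2)
  step 2: ref 2 -> FAULT, frames=[7,1,2] (faults so far: 3)
  step 3: ref 4 -> FAULT, evict 1, frames=[7,4,2] (faults so far: 4)
  step 4: ref 2 -> HIT, frames=[7,4,2] (faults so far: 4)
  step 5: ref 7 -> HIT, frames=[7,4,2] (faults so far: 4)
  step 6: ref 5 -> FAULT, evict 7, frames=[5,4,2] (faults so far: 5)
  step 7: ref 5 -> HIT, frames=[5,4,2] (faults so far: 5)
  step 8: ref 4 -> HIT, frames=[5,4,2] (faults so far: 5)
  step 9: ref 5 -> HIT, frames=[5,4,2] (faults so far: 5)
  step 10: ref 4 -> HIT, frames=[5,4,2] (faults so far: 5)
  step 11: ref 4 -> HIT, frames=[5,4,2] (faults so far: 5)
  step 12: ref 2 -> HIT, frames=[5,4,2] (faults so far: 5)
  Optimal total faults: 5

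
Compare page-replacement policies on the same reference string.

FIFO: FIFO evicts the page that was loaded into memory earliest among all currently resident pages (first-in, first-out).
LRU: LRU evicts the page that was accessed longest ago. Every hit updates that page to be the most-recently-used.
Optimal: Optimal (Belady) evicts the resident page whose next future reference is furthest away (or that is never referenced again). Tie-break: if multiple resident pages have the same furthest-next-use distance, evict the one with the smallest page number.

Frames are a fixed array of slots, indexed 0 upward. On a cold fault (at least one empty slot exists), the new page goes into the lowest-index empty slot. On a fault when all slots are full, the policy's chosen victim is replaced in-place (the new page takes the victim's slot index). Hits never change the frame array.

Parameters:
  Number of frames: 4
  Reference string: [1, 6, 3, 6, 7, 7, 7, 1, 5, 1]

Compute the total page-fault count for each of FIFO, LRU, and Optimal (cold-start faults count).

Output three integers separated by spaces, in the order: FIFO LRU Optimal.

Answer: 6 5 5

Derivation:
--- FIFO ---
  step 0: ref 1 -> FAULT, frames=[1,-,-,-] (faults so far: 1)
  step 1: ref 6 -> FAULT, frames=[1,6,-,-] (faults so far: 2)
  step 2: ref 3 -> FAULT, frames=[1,6,3,-] (faults so far: 3)
  step 3: ref 6 -> HIT, frames=[1,6,3,-] (faults so far: 3)
  step 4: ref 7 -> FAULT, frames=[1,6,3,7] (faults so far: 4)
  step 5: ref 7 -> HIT, frames=[1,6,3,7] (faults so far: 4)
  step 6: ref 7 -> HIT, frames=[1,6,3,7] (faults so far: 4)
  step 7: ref 1 -> HIT, frames=[1,6,3,7] (faults so far: 4)
  step 8: ref 5 -> FAULT, evict 1, frames=[5,6,3,7] (faults so far: 5)
  step 9: ref 1 -> FAULT, evict 6, frames=[5,1,3,7] (faults so far: 6)
  FIFO total faults: 6
--- LRU ---
  step 0: ref 1 -> FAULT, frames=[1,-,-,-] (faults so far: 1)
  step 1: ref 6 -> FAULT, frames=[1,6,-,-] (faults so far: 2)
  step 2: ref 3 -> FAULT, frames=[1,6,3,-] (faults so far: 3)
  step 3: ref 6 -> HIT, frames=[1,6,3,-] (faults so far: 3)
  step 4: ref 7 -> FAULT, frames=[1,6,3,7] (faults so far: 4)
  step 5: ref 7 -> HIT, frames=[1,6,3,7] (faults so far: 4)
  step 6: ref 7 -> HIT, frames=[1,6,3,7] (faults so far: 4)
  step 7: ref 1 -> HIT, frames=[1,6,3,7] (faults so far: 4)
  step 8: ref 5 -> FAULT, evict 3, frames=[1,6,5,7] (faults so far: 5)
  step 9: ref 1 -> HIT, frames=[1,6,5,7] (faults so far: 5)
  LRU total faults: 5
--- Optimal ---
  step 0: ref 1 -> FAULT, frames=[1,-,-,-] (faults so far: 1)
  step 1: ref 6 -> FAULT, frames=[1,6,-,-] (faults so far: 2)
  step 2: ref 3 -> FAULT, frames=[1,6,3,-] (faults so far: 3)
  step 3: ref 6 -> HIT, frames=[1,6,3,-] (faults so far: 3)
  step 4: ref 7 -> FAULT, frames=[1,6,3,7] (faults so far: 4)
  step 5: ref 7 -> HIT, frames=[1,6,3,7] (faults so far: 4)
  step 6: ref 7 -> HIT, frames=[1,6,3,7] (faults so far: 4)
  step 7: ref 1 -> HIT, frames=[1,6,3,7] (faults so far: 4)
  step 8: ref 5 -> FAULT, evict 3, frames=[1,6,5,7] (faults so far: 5)
  step 9: ref 1 -> HIT, frames=[1,6,5,7] (faults so far: 5)
  Optimal total faults: 5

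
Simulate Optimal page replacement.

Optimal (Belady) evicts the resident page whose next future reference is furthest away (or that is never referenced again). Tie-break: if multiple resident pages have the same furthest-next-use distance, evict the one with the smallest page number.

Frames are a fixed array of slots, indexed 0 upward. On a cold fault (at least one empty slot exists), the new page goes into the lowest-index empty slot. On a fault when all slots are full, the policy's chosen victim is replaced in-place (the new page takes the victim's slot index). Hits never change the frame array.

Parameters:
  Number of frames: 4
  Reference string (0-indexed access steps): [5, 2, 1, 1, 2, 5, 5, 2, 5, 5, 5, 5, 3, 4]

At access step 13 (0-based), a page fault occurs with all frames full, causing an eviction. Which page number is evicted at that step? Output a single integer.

Step 0: ref 5 -> FAULT, frames=[5,-,-,-]
Step 1: ref 2 -> FAULT, frames=[5,2,-,-]
Step 2: ref 1 -> FAULT, frames=[5,2,1,-]
Step 3: ref 1 -> HIT, frames=[5,2,1,-]
Step 4: ref 2 -> HIT, frames=[5,2,1,-]
Step 5: ref 5 -> HIT, frames=[5,2,1,-]
Step 6: ref 5 -> HIT, frames=[5,2,1,-]
Step 7: ref 2 -> HIT, frames=[5,2,1,-]
Step 8: ref 5 -> HIT, frames=[5,2,1,-]
Step 9: ref 5 -> HIT, frames=[5,2,1,-]
Step 10: ref 5 -> HIT, frames=[5,2,1,-]
Step 11: ref 5 -> HIT, frames=[5,2,1,-]
Step 12: ref 3 -> FAULT, frames=[5,2,1,3]
Step 13: ref 4 -> FAULT, evict 1, frames=[5,2,4,3]
At step 13: evicted page 1

Answer: 1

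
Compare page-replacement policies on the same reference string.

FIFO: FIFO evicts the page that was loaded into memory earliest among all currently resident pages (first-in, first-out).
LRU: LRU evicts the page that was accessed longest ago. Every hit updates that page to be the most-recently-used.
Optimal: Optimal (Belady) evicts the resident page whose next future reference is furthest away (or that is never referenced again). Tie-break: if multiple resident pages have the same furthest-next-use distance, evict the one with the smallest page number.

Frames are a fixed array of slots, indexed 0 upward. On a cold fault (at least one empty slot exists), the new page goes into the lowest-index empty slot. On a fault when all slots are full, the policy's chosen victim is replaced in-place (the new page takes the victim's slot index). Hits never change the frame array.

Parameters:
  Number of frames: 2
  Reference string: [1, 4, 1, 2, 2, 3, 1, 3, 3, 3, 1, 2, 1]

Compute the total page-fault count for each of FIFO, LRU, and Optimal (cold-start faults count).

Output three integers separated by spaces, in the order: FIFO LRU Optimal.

--- FIFO ---
  step 0: ref 1 -> FAULT, frames=[1,-] (faults so far: 1)
  step 1: ref 4 -> FAULT, frames=[1,4] (faults so far: 2)
  step 2: ref 1 -> HIT, frames=[1,4] (faults so far: 2)
  step 3: ref 2 -> FAULT, evict 1, frames=[2,4] (faults so far: 3)
  step 4: ref 2 -> HIT, frames=[2,4] (faults so far: 3)
  step 5: ref 3 -> FAULT, evict 4, frames=[2,3] (faults so far: 4)
  step 6: ref 1 -> FAULT, evict 2, frames=[1,3] (faults so far: 5)
  step 7: ref 3 -> HIT, frames=[1,3] (faults so far: 5)
  step 8: ref 3 -> HIT, frames=[1,3] (faults so far: 5)
  step 9: ref 3 -> HIT, frames=[1,3] (faults so far: 5)
  step 10: ref 1 -> HIT, frames=[1,3] (faults so far: 5)
  step 11: ref 2 -> FAULT, evict 3, frames=[1,2] (faults so far: 6)
  step 12: ref 1 -> HIT, frames=[1,2] (faults so far: 6)
  FIFO total faults: 6
--- LRU ---
  step 0: ref 1 -> FAULT, frames=[1,-] (faults so far: 1)
  step 1: ref 4 -> FAULT, frames=[1,4] (faults so far: 2)
  step 2: ref 1 -> HIT, frames=[1,4] (faults so far: 2)
  step 3: ref 2 -> FAULT, evict 4, frames=[1,2] (faults so far: 3)
  step 4: ref 2 -> HIT, frames=[1,2] (faults so far: 3)
  step 5: ref 3 -> FAULT, evict 1, frames=[3,2] (faults so far: 4)
  step 6: ref 1 -> FAULT, evict 2, frames=[3,1] (faults so far: 5)
  step 7: ref 3 -> HIT, frames=[3,1] (faults so far: 5)
  step 8: ref 3 -> HIT, frames=[3,1] (faults so far: 5)
  step 9: ref 3 -> HIT, frames=[3,1] (faults so far: 5)
  step 10: ref 1 -> HIT, frames=[3,1] (faults so far: 5)
  step 11: ref 2 -> FAULT, evict 3, frames=[2,1] (faults so far: 6)
  step 12: ref 1 -> HIT, frames=[2,1] (faults so far: 6)
  LRU total faults: 6
--- Optimal ---
  step 0: ref 1 -> FAULT, frames=[1,-] (faults so far: 1)
  step 1: ref 4 -> FAULT, frames=[1,4] (faults so far: 2)
  step 2: ref 1 -> HIT, frames=[1,4] (faults so far: 2)
  step 3: ref 2 -> FAULT, evict 4, frames=[1,2] (faults so far: 3)
  step 4: ref 2 -> HIT, frames=[1,2] (faults so far: 3)
  step 5: ref 3 -> FAULT, evict 2, frames=[1,3] (faults so far: 4)
  step 6: ref 1 -> HIT, frames=[1,3] (faults so far: 4)
  step 7: ref 3 -> HIT, frames=[1,3] (faults so far: 4)
  step 8: ref 3 -> HIT, frames=[1,3] (faults so far: 4)
  step 9: ref 3 -> HIT, frames=[1,3] (faults so far: 4)
  step 10: ref 1 -> HIT, frames=[1,3] (faults so far: 4)
  step 11: ref 2 -> FAULT, evict 3, frames=[1,2] (faults so far: 5)
  step 12: ref 1 -> HIT, frames=[1,2] (faults so far: 5)
  Optimal total faults: 5

Answer: 6 6 5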